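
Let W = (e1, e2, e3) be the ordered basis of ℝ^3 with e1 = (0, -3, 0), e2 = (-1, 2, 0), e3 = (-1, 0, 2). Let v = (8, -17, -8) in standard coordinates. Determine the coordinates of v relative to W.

(3, -4, -4)

Write v = c_1 e1 + ... + c_3 e3 and solve for the c_i.
Row-reducing the augmented matrix [M | v] gives c = (3, -4, -4).
Check: 3e1 - 4e2 - 4e3 = (8, -17, -8).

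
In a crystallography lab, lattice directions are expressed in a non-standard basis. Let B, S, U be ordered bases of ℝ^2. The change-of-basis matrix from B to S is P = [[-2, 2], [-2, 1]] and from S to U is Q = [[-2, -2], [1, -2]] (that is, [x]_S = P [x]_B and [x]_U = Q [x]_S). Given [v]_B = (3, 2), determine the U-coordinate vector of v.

(12, 6)

Apply P to get S-coordinates (-2, -4), then Q to get U-coordinates.
The result is [v]_U = (12, 6).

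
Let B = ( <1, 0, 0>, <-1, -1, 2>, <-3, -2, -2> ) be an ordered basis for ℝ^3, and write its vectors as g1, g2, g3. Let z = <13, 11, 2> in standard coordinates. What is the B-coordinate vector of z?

<-2, -3, -4>

Write z = c_1 g1 + ... + c_3 g3 and solve for the c_i.
Row-reducing the augmented matrix [M | z] gives c = (-2, -3, -4).
Check: -2g1 - 3g2 - 4g3 = <13, 11, 2>.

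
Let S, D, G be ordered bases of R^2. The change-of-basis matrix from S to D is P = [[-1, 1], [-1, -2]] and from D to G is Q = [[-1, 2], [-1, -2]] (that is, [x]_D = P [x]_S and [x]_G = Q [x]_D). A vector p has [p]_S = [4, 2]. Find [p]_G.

First [p]_D = P [p]_S = [-2, -8].
Then [p]_G = Q [p]_D = [-14, 18].

[-14, 18]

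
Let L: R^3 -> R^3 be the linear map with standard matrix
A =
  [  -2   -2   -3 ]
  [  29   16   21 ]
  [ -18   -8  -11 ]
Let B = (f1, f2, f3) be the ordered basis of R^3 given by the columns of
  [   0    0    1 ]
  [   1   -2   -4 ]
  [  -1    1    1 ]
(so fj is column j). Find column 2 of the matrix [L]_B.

(-1, 3, 1)

Column 2 of [L]_B is the B-coordinate vector of L(f2).
In standard coordinates L(f2) = A f2 = (1, -11, 5).
Converting to B: (1, -11, 5) = -f1 + 3f2 + f3, so the coordinate vector is (-1, 3, 1).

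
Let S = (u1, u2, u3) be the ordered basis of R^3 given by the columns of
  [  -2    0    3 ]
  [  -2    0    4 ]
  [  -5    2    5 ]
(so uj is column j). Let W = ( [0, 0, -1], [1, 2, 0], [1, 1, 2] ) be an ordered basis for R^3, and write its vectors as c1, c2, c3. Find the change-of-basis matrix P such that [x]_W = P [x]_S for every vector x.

[[1, -2, -1], [0, 0, 1], [-2, 0, 2]]

Let M have columns uj and N have columns cj. Then for every x, N [x]_W = x = M [x]_S, so P = N^(-1) M.
Since det N = 1, N^(-1) has integer entries; multiplying gives P = [[1, -2, -1], [0, 0, 1], [-2, 0, 2]].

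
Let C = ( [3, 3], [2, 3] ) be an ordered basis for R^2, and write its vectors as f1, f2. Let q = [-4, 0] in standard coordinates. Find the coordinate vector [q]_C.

[-4, 4]

Write q = c_1 f1 + c_2 f2 and solve for the c_i.
System: 3c_1 + 2c_2 = -4, 3c_1 + 3c_2 = 0; solving gives c_1 = -4, c_2 = 4.
Check: -4f1 + 4f2 = [-4, 0].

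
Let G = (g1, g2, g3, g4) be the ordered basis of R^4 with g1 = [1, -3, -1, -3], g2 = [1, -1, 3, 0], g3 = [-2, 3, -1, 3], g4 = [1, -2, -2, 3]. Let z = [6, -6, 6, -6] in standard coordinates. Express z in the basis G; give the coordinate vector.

We seek scalars with c_1 g1 + ... + c_4 g4 = z; equivalently solve M c = z where the columns of M are g1, ..., g4.
Gaussian elimination on [M | z] yields c = (-2, 0, -4, 0).
Check: -2g1 + 0·g2 - 4g3 + 0·g4 = [6, -6, 6, -6].

[-2, 0, -4, 0]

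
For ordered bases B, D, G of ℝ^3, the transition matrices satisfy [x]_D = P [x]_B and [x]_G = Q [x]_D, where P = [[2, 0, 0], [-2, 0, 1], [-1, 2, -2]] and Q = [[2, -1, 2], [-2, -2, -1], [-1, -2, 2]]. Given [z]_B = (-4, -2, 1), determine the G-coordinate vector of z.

(-29, 0, -14)

First [z]_D = P [z]_B = (-8, 9, -2).
Then [z]_G = Q [z]_D = (-29, 0, -14).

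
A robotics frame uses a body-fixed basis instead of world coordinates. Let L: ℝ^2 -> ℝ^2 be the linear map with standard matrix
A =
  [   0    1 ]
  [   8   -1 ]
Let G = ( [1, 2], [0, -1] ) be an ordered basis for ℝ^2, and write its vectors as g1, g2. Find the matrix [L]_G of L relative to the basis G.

[[2, -1], [-2, -3]]

With P the matrix whose columns are g1, g2, [L]_G = P^(-1) A P.
Column by column: L(g1) = A g1 = [2, 6]; its G-coordinates [2, -2] give column 1.
Continuing for each basis vector yields [L]_G = [[2, -1], [-2, -3]].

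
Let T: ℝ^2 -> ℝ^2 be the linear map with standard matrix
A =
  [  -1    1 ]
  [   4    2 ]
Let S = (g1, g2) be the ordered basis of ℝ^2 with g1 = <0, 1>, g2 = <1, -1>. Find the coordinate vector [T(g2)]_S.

<0, -2>

Column 2 of [T]_S is the S-coordinate vector of T(g2).
In standard coordinates T(g2) = A g2 = <-2, 2>.
Converting to S: <-2, 2> = 0·g1 - 2g2, so the coordinate vector is <0, -2>.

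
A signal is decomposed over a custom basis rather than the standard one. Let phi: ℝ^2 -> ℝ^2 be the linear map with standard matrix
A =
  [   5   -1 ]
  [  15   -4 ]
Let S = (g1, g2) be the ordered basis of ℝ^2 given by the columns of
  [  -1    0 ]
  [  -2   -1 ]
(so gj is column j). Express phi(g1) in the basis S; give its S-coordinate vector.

<3, 1>

Column 1 of [phi]_S is the S-coordinate vector of phi(g1).
In standard coordinates phi(g1) = A g1 = <-3, -7>.
Converting to S: <-3, -7> = 3g1 + g2, so the coordinate vector is <3, 1>.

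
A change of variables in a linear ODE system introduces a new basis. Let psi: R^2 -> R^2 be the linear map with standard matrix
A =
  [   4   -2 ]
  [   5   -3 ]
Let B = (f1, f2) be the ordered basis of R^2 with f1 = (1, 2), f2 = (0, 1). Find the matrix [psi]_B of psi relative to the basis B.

Let P have columns f1, f2. Then [psi]_B = P^(-1) A P.
Here det P = 1, so P^(-1) is integer; computing A P first and then P^(-1)(A P) gives [[0, -2], [-1, 1]].

[[0, -2], [-1, 1]]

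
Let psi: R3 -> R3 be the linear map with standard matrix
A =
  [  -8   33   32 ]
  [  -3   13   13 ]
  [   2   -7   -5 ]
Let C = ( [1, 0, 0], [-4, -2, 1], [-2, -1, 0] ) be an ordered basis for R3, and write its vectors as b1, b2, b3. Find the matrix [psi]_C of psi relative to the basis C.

Let P have columns b1, ..., b3. Then [psi]_C = P^(-1) A P.
Here det P = 1, so P^(-1) is integer; computing A P first and then P^(-1)(A P) gives [[-2, 0, -3], [2, 1, 3], [-1, -1, 1]].

[[-2, 0, -3], [2, 1, 3], [-1, -1, 1]]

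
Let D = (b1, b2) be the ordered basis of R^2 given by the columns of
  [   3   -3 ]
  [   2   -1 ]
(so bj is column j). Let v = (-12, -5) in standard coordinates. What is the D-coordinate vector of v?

[v]_D is the unique c with M c = v, where M has columns b1, b2.
System: 3c_1 - 3c_2 = -12, 2c_1 - c_2 = -5; solving gives c_1 = -1, c_2 = 3.
Check: -b1 + 3b2 = (-12, -5).

(-1, 3)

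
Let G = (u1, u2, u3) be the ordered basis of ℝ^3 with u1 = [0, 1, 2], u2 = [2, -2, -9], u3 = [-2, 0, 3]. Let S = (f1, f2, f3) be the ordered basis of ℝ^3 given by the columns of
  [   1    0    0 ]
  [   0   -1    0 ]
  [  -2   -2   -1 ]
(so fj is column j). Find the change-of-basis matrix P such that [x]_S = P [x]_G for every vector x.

Take x = uj: its G-coordinates are the j-th standard unit vector, so P e_j — column j of P — equals [uj]_S.
u1 = 0·f1 - f2 + 0·f3, giving column 1 = [0, -1, 0]; repeating for each j gives P = [[0, 2, -2], [-1, 2, 0], [0, 1, 1]].

[[0, 2, -2], [-1, 2, 0], [0, 1, 1]]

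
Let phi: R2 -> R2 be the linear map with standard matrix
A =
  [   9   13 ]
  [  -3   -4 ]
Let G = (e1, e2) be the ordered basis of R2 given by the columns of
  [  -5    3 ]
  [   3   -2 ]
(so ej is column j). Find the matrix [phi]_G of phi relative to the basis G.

[[3, 1], [3, 2]]

The j-th column of [phi]_G is [phi(ej)]_G.
phi(e1) = A e1 = [-6, 3] = 3e1 + 3e2, so column 1 is [3, 3].
Repeating for e2 and assembling the columns gives [[3, 1], [3, 2]].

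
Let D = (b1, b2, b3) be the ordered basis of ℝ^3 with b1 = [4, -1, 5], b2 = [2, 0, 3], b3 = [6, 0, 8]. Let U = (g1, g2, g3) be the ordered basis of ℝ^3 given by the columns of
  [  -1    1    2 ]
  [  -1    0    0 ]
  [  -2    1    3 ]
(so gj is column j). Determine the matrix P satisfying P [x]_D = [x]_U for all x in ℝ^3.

Let M have columns bj and N have columns gj. Then for every x, N [x]_U = x = M [x]_D, so P = N^(-1) M.
Since det N = 1, N^(-1) has integer entries; multiplying gives P = [[1, 0, 0], [1, 0, 2], [2, 1, 2]].

[[1, 0, 0], [1, 0, 2], [2, 1, 2]]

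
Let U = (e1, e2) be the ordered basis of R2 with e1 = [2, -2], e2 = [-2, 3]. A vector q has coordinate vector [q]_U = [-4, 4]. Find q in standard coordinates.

The coordinates say q = -4e1 + 4e2; adding the scaled basis vectors gives [-16, 20].

[-16, 20]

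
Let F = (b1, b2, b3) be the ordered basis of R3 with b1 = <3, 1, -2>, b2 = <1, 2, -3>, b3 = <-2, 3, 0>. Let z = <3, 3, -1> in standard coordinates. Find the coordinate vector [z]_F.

We seek scalars with c_1 b1 + ... + c_3 b3 = z; equivalently solve M c = z where the columns of M are b1, ..., b3.
Row-reducing the augmented matrix [M | z] gives c = (2, -1, 1).
Check: 2b1 - b2 + b3 = <3, 3, -1>.

<2, -1, 1>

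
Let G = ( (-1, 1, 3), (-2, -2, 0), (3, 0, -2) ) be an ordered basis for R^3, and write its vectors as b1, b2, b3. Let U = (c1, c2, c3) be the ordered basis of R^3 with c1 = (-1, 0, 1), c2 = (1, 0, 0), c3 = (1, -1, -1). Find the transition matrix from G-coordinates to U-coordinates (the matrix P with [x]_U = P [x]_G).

[[2, 2, -2], [2, -2, 1], [-1, 2, 0]]

Column j of P is [bj]_U, since P maps G-coordinates to U-coordinates.
Expressing b1 in U: b1 = 2c1 + 2c2 - c3, so column 1 of P is (2, 2, -1).
Doing the same for each bj gives P = [[2, 2, -2], [2, -2, 1], [-1, 2, 0]].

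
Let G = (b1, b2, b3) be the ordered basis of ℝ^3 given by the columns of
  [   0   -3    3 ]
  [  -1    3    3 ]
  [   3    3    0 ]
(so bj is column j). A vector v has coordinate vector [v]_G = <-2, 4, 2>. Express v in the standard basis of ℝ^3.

<-6, 20, 6>

v = M [v]_G, where M has columns b1, ..., b3.
Carrying out the matrix-vector product, v = <-6, 20, 6>.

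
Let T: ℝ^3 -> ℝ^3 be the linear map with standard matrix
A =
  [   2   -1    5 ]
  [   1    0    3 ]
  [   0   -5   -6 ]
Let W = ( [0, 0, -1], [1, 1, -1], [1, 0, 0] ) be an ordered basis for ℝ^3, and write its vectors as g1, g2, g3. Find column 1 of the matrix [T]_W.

[-3, -3, -2]

Column 1 of [T]_W is the W-coordinate vector of T(g1).
In standard coordinates T(g1) = A g1 = [-5, -3, 6].
Converting to W: [-5, -3, 6] = -3g1 - 3g2 - 2g3, so the coordinate vector is [-3, -3, -2].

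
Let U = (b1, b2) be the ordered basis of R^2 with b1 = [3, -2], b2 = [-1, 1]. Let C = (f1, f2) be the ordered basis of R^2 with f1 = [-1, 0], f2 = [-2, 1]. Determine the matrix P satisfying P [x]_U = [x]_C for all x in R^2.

[[1, -1], [-2, 1]]

Let M have columns bj and N have columns fj. Then for every x, N [x]_C = x = M [x]_U, so P = N^(-1) M.
Since det N = -1, N^(-1) has integer entries; multiplying gives P = [[1, -1], [-2, 1]].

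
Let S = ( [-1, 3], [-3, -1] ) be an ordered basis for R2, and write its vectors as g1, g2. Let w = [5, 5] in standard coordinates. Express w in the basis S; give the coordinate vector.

[1, -2]

[w]_S is the unique c with M c = w, where M has columns g1, g2.
System: -c_1 - 3c_2 = 5, 3c_1 - c_2 = 5; solving gives c_1 = 1, c_2 = -2.
Check: g1 - 2g2 = [5, 5].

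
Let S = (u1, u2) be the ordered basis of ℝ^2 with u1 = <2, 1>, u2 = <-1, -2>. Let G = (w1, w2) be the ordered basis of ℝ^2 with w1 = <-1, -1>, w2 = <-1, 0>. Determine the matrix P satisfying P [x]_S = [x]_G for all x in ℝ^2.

[[-1, 2], [-1, -1]]

Take x = uj: its S-coordinates are the j-th standard unit vector, so P e_j — column j of P — equals [uj]_G.
u1 = -w1 - w2, giving column 1 = <-1, -1>; repeating for each j gives P = [[-1, 2], [-1, -1]].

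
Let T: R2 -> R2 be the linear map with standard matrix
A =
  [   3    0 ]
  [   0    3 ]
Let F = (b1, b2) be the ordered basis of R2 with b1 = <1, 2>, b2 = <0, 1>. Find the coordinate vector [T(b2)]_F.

Column 2 of [T]_F is the F-coordinate vector of T(b2).
In standard coordinates T(b2) = A b2 = <0, 3>.
Converting to F: <0, 3> = 0·b1 + 3b2, so the coordinate vector is <0, 3>.

<0, 3>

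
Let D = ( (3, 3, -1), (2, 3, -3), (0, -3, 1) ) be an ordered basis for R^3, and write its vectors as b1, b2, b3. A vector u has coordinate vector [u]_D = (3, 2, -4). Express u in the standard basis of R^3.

(13, 27, -13)

u = M [u]_D, where M has columns b1, ..., b3.
Carrying out the matrix-vector product, u = (13, 27, -13).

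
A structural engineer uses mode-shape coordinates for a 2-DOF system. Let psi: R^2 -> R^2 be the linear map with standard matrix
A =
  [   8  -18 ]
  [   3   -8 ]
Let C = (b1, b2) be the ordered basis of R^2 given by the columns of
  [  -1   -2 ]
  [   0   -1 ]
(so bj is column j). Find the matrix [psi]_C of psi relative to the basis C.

The j-th column of [psi]_C is [psi(bj)]_C.
psi(b1) = A b1 = <-8, -3> = 2b1 + 3b2, so column 1 is <2, 3>.
Repeating for b2 and assembling the columns gives [[2, 2], [3, -2]].

[[2, 2], [3, -2]]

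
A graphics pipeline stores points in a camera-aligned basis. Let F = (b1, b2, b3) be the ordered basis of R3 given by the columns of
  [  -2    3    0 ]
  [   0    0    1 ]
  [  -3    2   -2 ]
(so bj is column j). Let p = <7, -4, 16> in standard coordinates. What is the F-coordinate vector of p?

We seek scalars with c_1 b1 + ... + c_3 b3 = p; equivalently solve M c = p where the columns of M are b1, ..., b3.
Solving this 3x3 system gives c = (-2, 1, -4).
Check: -2b1 + b2 - 4b3 = <7, -4, 16>.

<-2, 1, -4>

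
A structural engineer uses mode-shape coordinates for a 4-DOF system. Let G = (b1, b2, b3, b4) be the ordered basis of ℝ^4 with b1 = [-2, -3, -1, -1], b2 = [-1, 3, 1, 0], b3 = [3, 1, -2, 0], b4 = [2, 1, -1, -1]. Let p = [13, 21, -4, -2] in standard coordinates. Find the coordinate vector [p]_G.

[p]_G is the unique c with M c = p, where M has columns b1, ..., b4.
Solving this 4x4 system gives c = (-1, 4, 3, 3).
Check: -b1 + 4b2 + 3b3 + 3b4 = [13, 21, -4, -2].

[-1, 4, 3, 3]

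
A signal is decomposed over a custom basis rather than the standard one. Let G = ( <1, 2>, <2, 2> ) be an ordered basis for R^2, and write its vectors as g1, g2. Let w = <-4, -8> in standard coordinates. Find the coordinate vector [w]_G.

<-4, 0>

Write w = c_1 g1 + c_2 g2 and solve for the c_i.
System: c_1 + 2c_2 = -4, 2c_1 + 2c_2 = -8; solving gives c_1 = -4, c_2 = 0.
Check: -4g1 + 0·g2 = <-4, -8>.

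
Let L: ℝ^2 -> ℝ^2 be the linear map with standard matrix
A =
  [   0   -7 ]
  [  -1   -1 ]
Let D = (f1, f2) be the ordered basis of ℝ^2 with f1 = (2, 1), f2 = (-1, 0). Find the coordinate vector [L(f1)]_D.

(-3, 1)

Compute L(f1) = A f1 = (-7, -3) in standard coordinates.
Then write this in D-coordinates: solve for y in y_1 f1 + y_2 f2 = (-7, -3).
This gives y = (-3, 1), which is column 1 of [L]_D.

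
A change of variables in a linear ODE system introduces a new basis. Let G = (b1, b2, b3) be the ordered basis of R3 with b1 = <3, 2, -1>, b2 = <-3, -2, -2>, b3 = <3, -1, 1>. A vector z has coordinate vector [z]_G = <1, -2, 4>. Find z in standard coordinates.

By definition z = b1 - 2b2 + 4b3.
Summing componentwise gives <21, 2, 7>.

<21, 2, 7>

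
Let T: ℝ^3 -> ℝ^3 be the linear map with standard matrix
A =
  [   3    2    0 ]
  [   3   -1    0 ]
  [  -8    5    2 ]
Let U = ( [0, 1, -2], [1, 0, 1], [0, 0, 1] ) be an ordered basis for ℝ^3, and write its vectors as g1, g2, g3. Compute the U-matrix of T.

The j-th column of [T]_U is [T(gj)]_U.
T(g1) = A g1 = [2, -1, 1] = -g1 + 2g2 - 3g3, so column 1 is [-1, 2, -3].
Repeating for g2, g3 and assembling the columns gives [[-1, 3, 0], [2, 3, 0], [-3, -3, 2]].

[[-1, 3, 0], [2, 3, 0], [-3, -3, 2]]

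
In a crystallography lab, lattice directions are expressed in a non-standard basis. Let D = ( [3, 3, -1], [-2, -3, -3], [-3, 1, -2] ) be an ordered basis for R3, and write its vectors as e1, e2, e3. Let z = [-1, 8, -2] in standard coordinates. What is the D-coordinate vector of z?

[1, -1, 2]

[z]_D is the unique c with M c = z, where M has columns e1, ..., e3.
Solving this 3x3 system gives c = (1, -1, 2).
Check: e1 - e2 + 2e3 = [-1, 8, -2].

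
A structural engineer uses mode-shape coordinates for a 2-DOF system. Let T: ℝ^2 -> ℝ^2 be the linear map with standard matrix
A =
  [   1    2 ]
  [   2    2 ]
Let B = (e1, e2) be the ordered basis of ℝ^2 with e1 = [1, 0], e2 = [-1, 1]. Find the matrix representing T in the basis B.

Let P have columns e1, e2. Then [T]_B = P^(-1) A P.
Here det P = 1, so P^(-1) is integer; computing A P first and then P^(-1)(A P) gives [[3, 1], [2, 0]].

[[3, 1], [2, 0]]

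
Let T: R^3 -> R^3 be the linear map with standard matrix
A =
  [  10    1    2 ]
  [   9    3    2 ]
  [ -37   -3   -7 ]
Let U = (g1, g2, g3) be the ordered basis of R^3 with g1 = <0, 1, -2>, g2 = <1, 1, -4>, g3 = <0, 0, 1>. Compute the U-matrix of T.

[[2, 1, 0], [-3, 3, 2], [3, 2, 1]]

The j-th column of [T]_U is [T(gj)]_U.
T(g1) = A g1 = <-3, -1, 11> = 2g1 - 3g2 + 3g3, so column 1 is <2, -3, 3>.
Repeating for g2, g3 and assembling the columns gives [[2, 1, 0], [-3, 3, 2], [3, 2, 1]].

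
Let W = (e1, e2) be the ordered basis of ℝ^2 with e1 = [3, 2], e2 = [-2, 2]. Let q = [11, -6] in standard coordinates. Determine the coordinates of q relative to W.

[1, -4]

[q]_W is the unique c with M c = q, where M has columns e1, e2.
System: 3c_1 - 2c_2 = 11, 2c_1 + 2c_2 = -6; solving gives c_1 = 1, c_2 = -4.
Check: e1 - 4e2 = [11, -6].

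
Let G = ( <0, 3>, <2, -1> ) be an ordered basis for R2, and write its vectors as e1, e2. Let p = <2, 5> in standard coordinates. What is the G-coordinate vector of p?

[p]_G is the unique c with M c = p, where M has columns e1, e2.
System: 0c_1 + 2c_2 = 2, 3c_1 - c_2 = 5; solving gives c_1 = 2, c_2 = 1.
Check: 2e1 + e2 = <2, 5>.

<2, 1>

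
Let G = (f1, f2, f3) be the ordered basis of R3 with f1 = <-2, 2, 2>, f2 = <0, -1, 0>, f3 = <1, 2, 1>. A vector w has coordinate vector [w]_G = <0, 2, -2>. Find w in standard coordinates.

The coordinates say w = 0·f1 + 2f2 - 2f3; adding the scaled basis vectors gives <-2, -6, -2>.

<-2, -6, -2>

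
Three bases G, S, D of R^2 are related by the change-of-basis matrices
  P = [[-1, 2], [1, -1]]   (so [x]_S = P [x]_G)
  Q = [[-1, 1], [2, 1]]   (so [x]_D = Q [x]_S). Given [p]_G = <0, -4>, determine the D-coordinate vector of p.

Composing the changes, [p]_D = Q P [p]_G.
Q P = [[2, -3], [-1, 3]]; applying this to <0, -4> gives <12, -12>.

<12, -12>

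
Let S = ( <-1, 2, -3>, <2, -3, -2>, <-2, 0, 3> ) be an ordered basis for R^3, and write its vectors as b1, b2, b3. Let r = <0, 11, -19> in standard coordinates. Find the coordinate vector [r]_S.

<4, -1, -3>

We seek scalars with c_1 b1 + ... + c_3 b3 = r; equivalently solve M c = r where the columns of M are b1, ..., b3.
Row-reducing the augmented matrix [M | r] gives c = (4, -1, -3).
Check: 4b1 - b2 - 3b3 = <0, 11, -19>.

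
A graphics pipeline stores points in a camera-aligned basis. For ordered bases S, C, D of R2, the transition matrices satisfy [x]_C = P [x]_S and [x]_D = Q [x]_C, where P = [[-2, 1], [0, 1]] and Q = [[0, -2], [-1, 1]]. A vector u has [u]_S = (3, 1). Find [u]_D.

(-2, 6)

Apply P to get C-coordinates (-5, 1), then Q to get D-coordinates.
The result is [u]_D = (-2, 6).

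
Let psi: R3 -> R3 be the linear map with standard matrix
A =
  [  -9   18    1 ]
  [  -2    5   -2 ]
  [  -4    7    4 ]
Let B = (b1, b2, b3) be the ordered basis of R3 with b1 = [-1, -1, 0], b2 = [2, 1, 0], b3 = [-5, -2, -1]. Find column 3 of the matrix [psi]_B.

[2, 0, -2]

Column 3 of [psi]_B is the B-coordinate vector of psi(b3).
In standard coordinates psi(b3) = A b3 = [8, 2, 2].
Converting to B: [8, 2, 2] = 2b1 + 0·b2 - 2b3, so the coordinate vector is [2, 0, -2].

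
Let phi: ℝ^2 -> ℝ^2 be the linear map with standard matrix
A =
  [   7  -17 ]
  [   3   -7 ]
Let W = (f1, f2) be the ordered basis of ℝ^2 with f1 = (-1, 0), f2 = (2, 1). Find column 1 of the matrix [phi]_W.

Column 1 of [phi]_W is the W-coordinate vector of phi(f1).
In standard coordinates phi(f1) = A f1 = (-7, -3).
Converting to W: (-7, -3) = f1 - 3f2, so the coordinate vector is (1, -3).

(1, -3)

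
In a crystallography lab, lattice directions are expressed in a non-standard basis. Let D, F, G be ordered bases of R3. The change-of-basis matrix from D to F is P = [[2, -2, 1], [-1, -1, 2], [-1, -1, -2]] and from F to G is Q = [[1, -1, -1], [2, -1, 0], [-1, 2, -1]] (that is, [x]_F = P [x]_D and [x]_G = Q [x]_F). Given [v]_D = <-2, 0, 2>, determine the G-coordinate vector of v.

<-6, -10, 16>

First [v]_F = P [v]_D = <-2, 6, -2>.
Then [v]_G = Q [v]_F = <-6, -10, 16>.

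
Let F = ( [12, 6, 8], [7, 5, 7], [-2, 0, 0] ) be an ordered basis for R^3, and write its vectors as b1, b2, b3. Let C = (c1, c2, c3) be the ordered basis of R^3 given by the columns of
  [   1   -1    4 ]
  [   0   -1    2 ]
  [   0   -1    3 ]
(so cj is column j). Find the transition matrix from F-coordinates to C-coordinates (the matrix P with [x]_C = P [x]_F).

[[2, -2, -2], [-2, -1, 0], [2, 2, 0]]

Take x = bj: its F-coordinates are the j-th standard unit vector, so P e_j — column j of P — equals [bj]_C.
b1 = 2c1 - 2c2 + 2c3, giving column 1 = [2, -2, 2]; repeating for each j gives P = [[2, -2, -2], [-2, -1, 0], [2, 2, 0]].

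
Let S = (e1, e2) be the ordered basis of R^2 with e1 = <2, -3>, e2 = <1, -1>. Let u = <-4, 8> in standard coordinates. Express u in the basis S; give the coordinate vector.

Write u = c_1 e1 + c_2 e2 and solve for the c_i.
System: 2c_1 + c_2 = -4, -3c_1 - c_2 = 8; solving gives c_1 = -4, c_2 = 4.
Check: -4e1 + 4e2 = <-4, 8>.

<-4, 4>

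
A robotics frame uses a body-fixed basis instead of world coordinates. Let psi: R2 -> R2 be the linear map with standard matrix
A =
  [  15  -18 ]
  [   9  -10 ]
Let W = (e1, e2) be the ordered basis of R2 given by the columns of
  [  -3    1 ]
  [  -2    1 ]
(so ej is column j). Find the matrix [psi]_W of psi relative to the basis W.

[[2, 2], [-3, 3]]

With P the matrix whose columns are e1, e2, [psi]_W = P^(-1) A P.
Column by column: psi(e1) = A e1 = (-9, -7); its W-coordinates (2, -3) give column 1.
Continuing for each basis vector yields [psi]_W = [[2, 2], [-3, 3]].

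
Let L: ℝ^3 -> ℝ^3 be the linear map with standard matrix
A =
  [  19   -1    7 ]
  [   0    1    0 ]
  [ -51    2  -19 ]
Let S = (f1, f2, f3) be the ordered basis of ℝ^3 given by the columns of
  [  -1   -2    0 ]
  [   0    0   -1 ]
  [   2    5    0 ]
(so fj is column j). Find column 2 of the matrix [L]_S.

Column 2 of [L]_S is the S-coordinate vector of L(f2).
In standard coordinates L(f2) = A f2 = <-3, 0, 7>.
Converting to S: <-3, 0, 7> = f1 + f2 + 0·f3, so the coordinate vector is <1, 1, 0>.

<1, 1, 0>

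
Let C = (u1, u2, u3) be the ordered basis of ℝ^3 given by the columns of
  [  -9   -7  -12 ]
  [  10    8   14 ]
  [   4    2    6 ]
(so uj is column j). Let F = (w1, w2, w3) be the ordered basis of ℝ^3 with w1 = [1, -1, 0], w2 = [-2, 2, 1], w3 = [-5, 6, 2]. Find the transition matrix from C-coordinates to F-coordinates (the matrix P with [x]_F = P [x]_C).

[[0, -2, 2], [2, 0, 2], [1, 1, 2]]

Let M have columns uj and N have columns wj. Then for every x, N [x]_F = x = M [x]_C, so P = N^(-1) M.
Since det N = -1, N^(-1) has integer entries; multiplying gives P = [[0, -2, 2], [2, 0, 2], [1, 1, 2]].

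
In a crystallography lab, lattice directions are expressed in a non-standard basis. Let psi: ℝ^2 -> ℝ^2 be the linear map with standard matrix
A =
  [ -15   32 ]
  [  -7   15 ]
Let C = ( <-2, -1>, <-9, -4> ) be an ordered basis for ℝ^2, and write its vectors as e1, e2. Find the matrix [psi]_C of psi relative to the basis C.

Let P have columns e1, e2. Then [psi]_C = P^(-1) A P.
Here det P = -1, so P^(-1) is integer; computing A P first and then P^(-1)(A P) gives [[1, 1], [0, -1]].

[[1, 1], [0, -1]]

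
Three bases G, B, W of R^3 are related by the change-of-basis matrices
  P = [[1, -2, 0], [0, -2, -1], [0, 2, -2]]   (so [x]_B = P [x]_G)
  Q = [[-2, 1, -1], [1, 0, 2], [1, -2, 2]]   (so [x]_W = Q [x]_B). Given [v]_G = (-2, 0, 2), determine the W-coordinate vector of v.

(6, -10, -6)

Composing the changes, [v]_W = Q P [v]_G.
Q P = [[-2, 0, 1], [1, 2, -4], [1, 6, -2]]; applying this to (-2, 0, 2) gives (6, -10, -6).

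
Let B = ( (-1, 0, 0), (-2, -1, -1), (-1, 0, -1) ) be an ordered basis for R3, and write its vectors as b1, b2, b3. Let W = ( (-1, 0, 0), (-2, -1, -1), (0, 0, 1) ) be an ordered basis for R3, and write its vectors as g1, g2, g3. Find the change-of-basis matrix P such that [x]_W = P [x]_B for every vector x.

[[1, 0, 1], [0, 1, 0], [0, 0, -1]]

Column j of P is [bj]_W, since P maps B-coordinates to W-coordinates.
Expressing b1 in W: b1 = g1 + 0·g2 + 0·g3, so column 1 of P is (1, 0, 0).
Doing the same for each bj gives P = [[1, 0, 1], [0, 1, 0], [0, 0, -1]].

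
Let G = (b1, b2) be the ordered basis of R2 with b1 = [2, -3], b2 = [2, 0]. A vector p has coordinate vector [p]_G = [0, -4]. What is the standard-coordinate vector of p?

The coordinates say p = 0·b1 - 4b2; adding the scaled basis vectors gives [-8, 0].

[-8, 0]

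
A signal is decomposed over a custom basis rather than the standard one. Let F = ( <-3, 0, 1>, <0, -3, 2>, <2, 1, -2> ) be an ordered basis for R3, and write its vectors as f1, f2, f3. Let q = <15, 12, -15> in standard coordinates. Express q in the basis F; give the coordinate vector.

<-3, -3, 3>

Write q = c_1 f1 + ... + c_3 f3 and solve for the c_i.
Gaussian elimination on [M | q] yields c = (-3, -3, 3).
Check: -3f1 - 3f2 + 3f3 = <15, 12, -15>.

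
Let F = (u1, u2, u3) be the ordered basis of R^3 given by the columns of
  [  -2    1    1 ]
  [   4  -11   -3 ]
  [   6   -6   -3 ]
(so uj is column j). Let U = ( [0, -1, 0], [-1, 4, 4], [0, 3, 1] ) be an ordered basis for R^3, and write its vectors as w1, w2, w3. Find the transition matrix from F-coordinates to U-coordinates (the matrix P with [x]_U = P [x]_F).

[[-2, 1, 2], [2, -1, -1], [-2, -2, 1]]

Take x = uj: its F-coordinates are the j-th standard unit vector, so P e_j — column j of P — equals [uj]_U.
u1 = -2w1 + 2w2 - 2w3, giving column 1 = [-2, 2, -2]; repeating for each j gives P = [[-2, 1, 2], [2, -1, -1], [-2, -2, 1]].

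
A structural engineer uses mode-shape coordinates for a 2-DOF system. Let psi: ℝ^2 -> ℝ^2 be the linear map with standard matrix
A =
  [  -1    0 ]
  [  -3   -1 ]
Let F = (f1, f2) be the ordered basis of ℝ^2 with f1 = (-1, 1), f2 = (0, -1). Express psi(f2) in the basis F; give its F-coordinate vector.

(0, -1)

Column 2 of [psi]_F is the F-coordinate vector of psi(f2).
In standard coordinates psi(f2) = A f2 = (0, 1).
Converting to F: (0, 1) = 0·f1 - f2, so the coordinate vector is (0, -1).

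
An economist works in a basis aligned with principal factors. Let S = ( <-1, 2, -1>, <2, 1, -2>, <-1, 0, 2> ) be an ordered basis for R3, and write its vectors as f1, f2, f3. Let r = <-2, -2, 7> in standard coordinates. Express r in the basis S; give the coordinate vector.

Write r = c_1 f1 + ... + c_3 f3 and solve for the c_i.
Row-reducing the augmented matrix [M | r] gives c = (-1, 0, 3).
Check: -f1 + 0·f2 + 3f3 = <-2, -2, 7>.

<-1, 0, 3>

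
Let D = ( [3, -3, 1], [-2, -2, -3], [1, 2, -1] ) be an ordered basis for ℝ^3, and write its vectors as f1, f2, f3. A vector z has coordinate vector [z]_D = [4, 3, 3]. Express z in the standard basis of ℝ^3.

[9, -12, -8]

By definition z = 4f1 + 3f2 + 3f3.
Summing componentwise gives [9, -12, -8].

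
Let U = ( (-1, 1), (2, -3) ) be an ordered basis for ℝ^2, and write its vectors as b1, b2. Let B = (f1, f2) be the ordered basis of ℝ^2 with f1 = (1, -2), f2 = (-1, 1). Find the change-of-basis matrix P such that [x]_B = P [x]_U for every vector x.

[[0, 1], [1, -1]]

Column j of P is [bj]_B, since P maps U-coordinates to B-coordinates.
Expressing b1 in B: b1 = 0·f1 + f2, so column 1 of P is (0, 1).
Doing the same for each bj gives P = [[0, 1], [1, -1]].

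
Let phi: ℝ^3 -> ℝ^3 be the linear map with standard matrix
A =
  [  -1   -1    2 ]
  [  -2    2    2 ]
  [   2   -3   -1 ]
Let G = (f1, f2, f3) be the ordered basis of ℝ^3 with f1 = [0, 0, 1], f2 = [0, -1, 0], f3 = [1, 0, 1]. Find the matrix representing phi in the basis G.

[[-3, 2, 0], [-2, 2, 0], [2, 1, 1]]

The j-th column of [phi]_G is [phi(fj)]_G.
phi(f1) = A f1 = [2, 2, -1] = -3f1 - 2f2 + 2f3, so column 1 is [-3, -2, 2].
Repeating for f2, f3 and assembling the columns gives [[-3, 2, 0], [-2, 2, 0], [2, 1, 1]].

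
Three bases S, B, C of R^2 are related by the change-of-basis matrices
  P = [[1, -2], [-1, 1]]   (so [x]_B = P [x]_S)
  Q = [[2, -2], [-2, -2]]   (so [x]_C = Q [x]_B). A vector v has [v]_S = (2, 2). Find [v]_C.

(-4, 4)

Apply P to get B-coordinates (-2, 0), then Q to get C-coordinates.
The result is [v]_C = (-4, 4).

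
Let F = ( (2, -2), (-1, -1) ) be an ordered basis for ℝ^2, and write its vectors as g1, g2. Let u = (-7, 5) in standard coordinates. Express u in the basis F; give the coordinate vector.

(-3, 1)

Write u = c_1 g1 + c_2 g2 and solve for the c_i.
System: 2c_1 - c_2 = -7, -2c_1 - c_2 = 5; solving gives c_1 = -3, c_2 = 1.
Check: -3g1 + g2 = (-7, 5).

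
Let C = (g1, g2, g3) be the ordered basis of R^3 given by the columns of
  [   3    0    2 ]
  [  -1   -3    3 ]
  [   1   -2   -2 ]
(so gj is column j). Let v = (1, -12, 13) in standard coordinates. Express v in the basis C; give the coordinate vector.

(3, -1, -4)

Write v = c_1 g1 + ... + c_3 g3 and solve for the c_i.
Gaussian elimination on [M | v] yields c = (3, -1, -4).
Check: 3g1 - g2 - 4g3 = (1, -12, 13).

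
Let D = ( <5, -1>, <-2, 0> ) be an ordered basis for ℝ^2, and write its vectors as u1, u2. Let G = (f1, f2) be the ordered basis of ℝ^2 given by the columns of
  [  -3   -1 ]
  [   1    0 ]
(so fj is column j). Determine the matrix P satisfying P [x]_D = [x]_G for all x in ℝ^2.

[[-1, 0], [-2, 2]]

Let M have columns uj and N have columns fj. Then for every x, N [x]_G = x = M [x]_D, so P = N^(-1) M.
Since det N = 1, N^(-1) has integer entries; multiplying gives P = [[-1, 0], [-2, 2]].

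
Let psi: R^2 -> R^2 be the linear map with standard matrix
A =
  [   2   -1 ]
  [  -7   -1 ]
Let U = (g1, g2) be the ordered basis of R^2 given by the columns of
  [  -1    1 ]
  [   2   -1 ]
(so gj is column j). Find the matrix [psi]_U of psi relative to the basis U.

[[1, -3], [-3, 0]]

Let P have columns g1, g2. Then [psi]_U = P^(-1) A P.
Here det P = -1, so P^(-1) is integer; computing A P first and then P^(-1)(A P) gives [[1, -3], [-3, 0]].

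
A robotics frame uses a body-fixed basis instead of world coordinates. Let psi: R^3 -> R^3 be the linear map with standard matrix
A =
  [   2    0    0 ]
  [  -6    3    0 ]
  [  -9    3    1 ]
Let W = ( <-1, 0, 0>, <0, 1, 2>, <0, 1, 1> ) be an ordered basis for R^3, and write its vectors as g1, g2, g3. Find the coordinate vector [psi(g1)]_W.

<2, 3, 3>

Column 1 of [psi]_W is the W-coordinate vector of psi(g1).
In standard coordinates psi(g1) = A g1 = <-2, 6, 9>.
Converting to W: <-2, 6, 9> = 2g1 + 3g2 + 3g3, so the coordinate vector is <2, 3, 3>.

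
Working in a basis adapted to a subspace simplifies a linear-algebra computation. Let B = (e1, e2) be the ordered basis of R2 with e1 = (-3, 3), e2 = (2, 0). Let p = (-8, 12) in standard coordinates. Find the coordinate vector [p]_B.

[p]_B is the unique c with M c = p, where M has columns e1, e2.
System: -3c_1 + 2c_2 = -8, 3c_1 + 0c_2 = 12; solving gives c_1 = 4, c_2 = 2.
Check: 4e1 + 2e2 = (-8, 12).

(4, 2)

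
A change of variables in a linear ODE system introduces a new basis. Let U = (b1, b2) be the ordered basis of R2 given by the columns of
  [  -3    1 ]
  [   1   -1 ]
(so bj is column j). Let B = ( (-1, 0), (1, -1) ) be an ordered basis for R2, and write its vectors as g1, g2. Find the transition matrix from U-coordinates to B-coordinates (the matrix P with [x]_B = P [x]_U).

Column j of P is [bj]_B, since P maps U-coordinates to B-coordinates.
Expressing b1 in B: b1 = 2g1 - g2, so column 1 of P is (2, -1).
Doing the same for each bj gives P = [[2, 0], [-1, 1]].

[[2, 0], [-1, 1]]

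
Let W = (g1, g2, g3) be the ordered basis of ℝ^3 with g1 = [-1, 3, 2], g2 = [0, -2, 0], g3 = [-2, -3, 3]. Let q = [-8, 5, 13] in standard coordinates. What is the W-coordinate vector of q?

[2, -4, 3]

Write q = c_1 g1 + ... + c_3 g3 and solve for the c_i.
Row-reducing the augmented matrix [M | q] gives c = (2, -4, 3).
Check: 2g1 - 4g2 + 3g3 = [-8, 5, 13].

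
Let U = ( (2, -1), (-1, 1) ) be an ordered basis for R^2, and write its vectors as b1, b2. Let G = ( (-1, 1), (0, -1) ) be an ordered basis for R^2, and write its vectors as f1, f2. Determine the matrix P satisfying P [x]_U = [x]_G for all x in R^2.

Column j of P is [bj]_G, since P maps U-coordinates to G-coordinates.
Expressing b1 in G: b1 = -2f1 - f2, so column 1 of P is (-2, -1).
Doing the same for each bj gives P = [[-2, 1], [-1, 0]].

[[-2, 1], [-1, 0]]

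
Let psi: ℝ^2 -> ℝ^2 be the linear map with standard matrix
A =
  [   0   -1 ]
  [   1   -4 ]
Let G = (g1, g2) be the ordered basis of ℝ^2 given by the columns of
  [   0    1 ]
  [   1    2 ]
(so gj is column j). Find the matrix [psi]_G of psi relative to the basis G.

The j-th column of [psi]_G is [psi(gj)]_G.
psi(g1) = A g1 = [-1, -4] = -2g1 - g2, so column 1 is [-2, -1].
Repeating for g2 and assembling the columns gives [[-2, -3], [-1, -2]].

[[-2, -3], [-1, -2]]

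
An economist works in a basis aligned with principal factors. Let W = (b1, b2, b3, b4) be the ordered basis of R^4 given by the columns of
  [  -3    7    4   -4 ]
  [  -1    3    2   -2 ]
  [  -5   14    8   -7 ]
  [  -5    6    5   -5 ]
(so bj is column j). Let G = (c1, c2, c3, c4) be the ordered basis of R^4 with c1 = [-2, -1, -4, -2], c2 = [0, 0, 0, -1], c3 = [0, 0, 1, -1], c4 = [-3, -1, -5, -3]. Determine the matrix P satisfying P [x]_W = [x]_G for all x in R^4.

[[0, -2, -2, 2], [2, 0, -1, 0], [0, 1, 0, 1], [1, -1, 0, 0]]

Column j of P is [bj]_G, since P maps W-coordinates to G-coordinates.
Expressing b1 in G: b1 = 0·c1 + 2c2 + 0·c3 + c4, so column 1 of P is [0, 2, 0, 1].
Doing the same for each bj gives P = [[0, -2, -2, 2], [2, 0, -1, 0], [0, 1, 0, 1], [1, -1, 0, 0]].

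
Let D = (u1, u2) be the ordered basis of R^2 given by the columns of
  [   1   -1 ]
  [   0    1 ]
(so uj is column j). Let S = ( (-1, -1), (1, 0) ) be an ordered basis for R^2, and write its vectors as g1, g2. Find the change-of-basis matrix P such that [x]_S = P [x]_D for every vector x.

Let M have columns uj and N have columns gj. Then for every x, N [x]_S = x = M [x]_D, so P = N^(-1) M.
Since det N = 1, N^(-1) has integer entries; multiplying gives P = [[0, -1], [1, -2]].

[[0, -1], [1, -2]]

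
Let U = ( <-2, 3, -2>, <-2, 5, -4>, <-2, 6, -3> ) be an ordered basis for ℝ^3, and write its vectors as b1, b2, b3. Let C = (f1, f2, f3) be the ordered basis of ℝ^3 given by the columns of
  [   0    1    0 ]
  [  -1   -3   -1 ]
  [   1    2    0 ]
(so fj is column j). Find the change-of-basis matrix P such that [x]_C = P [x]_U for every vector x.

Let M have columns bj and N have columns fj. Then for every x, N [x]_C = x = M [x]_U, so P = N^(-1) M.
Since det N = -1, N^(-1) has integer entries; multiplying gives P = [[2, 0, 1], [-2, -2, -2], [1, 1, -1]].

[[2, 0, 1], [-2, -2, -2], [1, 1, -1]]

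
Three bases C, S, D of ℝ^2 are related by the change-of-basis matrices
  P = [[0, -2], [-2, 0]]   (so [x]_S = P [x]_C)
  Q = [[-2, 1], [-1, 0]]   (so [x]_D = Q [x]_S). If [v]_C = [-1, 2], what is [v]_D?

Composing the changes, [v]_D = Q P [v]_C.
Q P = [[-2, 4], [0, 2]]; applying this to [-1, 2] gives [10, 4].

[10, 4]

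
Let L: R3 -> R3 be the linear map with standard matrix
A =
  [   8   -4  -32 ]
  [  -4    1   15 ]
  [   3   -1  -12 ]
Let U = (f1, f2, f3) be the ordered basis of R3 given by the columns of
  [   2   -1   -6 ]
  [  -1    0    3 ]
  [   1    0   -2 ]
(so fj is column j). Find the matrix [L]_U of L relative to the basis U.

[[-3, -1, 3], [0, 0, 2], [1, 1, 0]]

The j-th column of [L]_U is [L(fj)]_U.
L(f1) = A f1 = <-12, 6, -5> = -3f1 + 0·f2 + f3, so column 1 is <-3, 0, 1>.
Repeating for f2, f3 and assembling the columns gives [[-3, -1, 3], [0, 0, 2], [1, 1, 0]].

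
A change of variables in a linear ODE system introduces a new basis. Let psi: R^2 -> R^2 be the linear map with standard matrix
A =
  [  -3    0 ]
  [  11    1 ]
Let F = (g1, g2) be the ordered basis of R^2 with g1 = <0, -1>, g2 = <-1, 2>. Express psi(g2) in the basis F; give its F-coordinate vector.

Compute psi(g2) = A g2 = <3, -9> in standard coordinates.
Then write this in F-coordinates: solve for y in y_1 g1 + y_2 g2 = <3, -9>.
This gives y = <3, -3>, which is column 2 of [psi]_F.

<3, -3>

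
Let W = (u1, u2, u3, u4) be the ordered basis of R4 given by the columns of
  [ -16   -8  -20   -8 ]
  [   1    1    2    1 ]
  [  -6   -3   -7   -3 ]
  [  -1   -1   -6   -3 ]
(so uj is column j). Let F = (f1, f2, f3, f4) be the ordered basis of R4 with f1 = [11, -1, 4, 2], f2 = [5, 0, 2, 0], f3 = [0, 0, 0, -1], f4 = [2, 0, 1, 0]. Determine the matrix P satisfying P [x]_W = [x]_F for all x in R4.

[[-1, -1, -2, -1], [-1, 1, 0, 1], [-1, -1, 2, 1], [0, -1, 1, -1]]

Take x = uj: its W-coordinates are the j-th standard unit vector, so P e_j — column j of P — equals [uj]_F.
u1 = -f1 - f2 - f3 + 0·f4, giving column 1 = [-1, -1, -1, 0]; repeating for each j gives P = [[-1, -1, -2, -1], [-1, 1, 0, 1], [-1, -1, 2, 1], [0, -1, 1, -1]].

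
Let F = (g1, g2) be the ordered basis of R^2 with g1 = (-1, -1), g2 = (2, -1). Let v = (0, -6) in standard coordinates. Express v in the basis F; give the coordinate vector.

Write v = c_1 g1 + c_2 g2 and solve for the c_i.
System: -c_1 + 2c_2 = 0, -c_1 - c_2 = -6; solving gives c_1 = 4, c_2 = 2.
Check: 4g1 + 2g2 = (0, -6).

(4, 2)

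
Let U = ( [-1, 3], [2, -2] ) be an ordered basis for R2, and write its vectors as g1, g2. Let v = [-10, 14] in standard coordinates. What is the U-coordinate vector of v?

Write v = c_1 g1 + c_2 g2 and solve for the c_i.
System: -c_1 + 2c_2 = -10, 3c_1 - 2c_2 = 14; solving gives c_1 = 2, c_2 = -4.
Check: 2g1 - 4g2 = [-10, 14].

[2, -4]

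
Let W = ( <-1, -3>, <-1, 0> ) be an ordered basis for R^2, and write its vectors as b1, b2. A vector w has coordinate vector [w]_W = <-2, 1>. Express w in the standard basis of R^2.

The coordinates say w = -2b1 + b2; adding the scaled basis vectors gives <1, 6>.

<1, 6>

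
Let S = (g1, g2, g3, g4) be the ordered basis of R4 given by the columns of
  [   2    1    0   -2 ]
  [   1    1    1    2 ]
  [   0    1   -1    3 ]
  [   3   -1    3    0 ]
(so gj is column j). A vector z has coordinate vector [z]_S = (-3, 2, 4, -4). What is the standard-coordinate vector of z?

By definition z = -3g1 + 2g2 + 4g3 - 4g4.
Summing componentwise gives (4, -5, -14, 1).

(4, -5, -14, 1)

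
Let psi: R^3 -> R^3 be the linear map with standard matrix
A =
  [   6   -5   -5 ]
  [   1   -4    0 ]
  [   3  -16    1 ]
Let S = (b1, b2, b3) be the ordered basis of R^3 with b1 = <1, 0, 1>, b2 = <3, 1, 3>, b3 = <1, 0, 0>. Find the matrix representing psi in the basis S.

The j-th column of [psi]_S is [psi(bj)]_S.
psi(b1) = A b1 = <1, 1, 4> = b1 + b2 - 3b3, so column 1 is <1, 1, -3>.
Repeating for b2, b3 and assembling the columns gives [[1, -1, 0], [1, -1, 1], [-3, 2, 3]].

[[1, -1, 0], [1, -1, 1], [-3, 2, 3]]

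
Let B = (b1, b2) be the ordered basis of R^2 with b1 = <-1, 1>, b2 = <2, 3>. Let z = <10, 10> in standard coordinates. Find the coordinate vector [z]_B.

<-2, 4>

We seek scalars with c_1 b1 + c_2 b2 = z; equivalently solve M c = z where the columns of M are b1, b2.
System: -c_1 + 2c_2 = 10, c_1 + 3c_2 = 10; solving gives c_1 = -2, c_2 = 4.
Check: -2b1 + 4b2 = <10, 10>.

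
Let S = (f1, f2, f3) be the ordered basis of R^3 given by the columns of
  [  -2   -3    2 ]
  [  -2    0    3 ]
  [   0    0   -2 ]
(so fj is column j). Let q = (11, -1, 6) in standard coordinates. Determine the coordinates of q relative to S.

We seek scalars with c_1 f1 + ... + c_3 f3 = q; equivalently solve M c = q where the columns of M are f1, ..., f3.
Solving this 3x3 system gives c = (-4, -3, -3).
Check: -4f1 - 3f2 - 3f3 = (11, -1, 6).

(-4, -3, -3)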